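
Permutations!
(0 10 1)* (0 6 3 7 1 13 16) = [10, 6, 2, 7, 4, 5, 3, 1, 8, 9, 13, 11, 12, 16, 14, 15, 0] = (0 10 13 16)(1 6 3 7)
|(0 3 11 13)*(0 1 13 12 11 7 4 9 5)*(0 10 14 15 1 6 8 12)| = 15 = |(0 3 7 4 9 5 10 14 15 1 13 6 8 12 11)|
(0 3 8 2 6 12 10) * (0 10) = [3, 1, 6, 8, 4, 5, 12, 7, 2, 9, 10, 11, 0] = (0 3 8 2 6 12)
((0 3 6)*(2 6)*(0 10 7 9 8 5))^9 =((0 3 2 6 10 7 9 8 5))^9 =(10)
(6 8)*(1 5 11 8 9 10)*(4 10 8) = [0, 5, 2, 3, 10, 11, 9, 7, 6, 8, 1, 4] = (1 5 11 4 10)(6 9 8)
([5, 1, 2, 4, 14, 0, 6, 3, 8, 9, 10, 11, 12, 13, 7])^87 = (0 5)(3 7 14 4)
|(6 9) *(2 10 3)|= 6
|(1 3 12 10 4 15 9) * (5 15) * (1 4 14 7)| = |(1 3 12 10 14 7)(4 5 15 9)| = 12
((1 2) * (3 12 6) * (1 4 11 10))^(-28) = ((1 2 4 11 10)(3 12 6))^(-28) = (1 4 10 2 11)(3 6 12)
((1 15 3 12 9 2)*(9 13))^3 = ((1 15 3 12 13 9 2))^3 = (1 12 2 3 9 15 13)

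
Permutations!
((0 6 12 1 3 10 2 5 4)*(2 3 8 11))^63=(12)(3 10)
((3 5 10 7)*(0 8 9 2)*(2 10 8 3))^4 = (0 9)(2 8)(3 10)(5 7)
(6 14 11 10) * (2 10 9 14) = (2 10 6)(9 14 11) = [0, 1, 10, 3, 4, 5, 2, 7, 8, 14, 6, 9, 12, 13, 11]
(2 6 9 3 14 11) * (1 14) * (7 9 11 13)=(1 14 13 7 9 3)(2 6 11)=[0, 14, 6, 1, 4, 5, 11, 9, 8, 3, 10, 2, 12, 7, 13]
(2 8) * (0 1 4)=(0 1 4)(2 8)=[1, 4, 8, 3, 0, 5, 6, 7, 2]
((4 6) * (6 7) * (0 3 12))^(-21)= (12)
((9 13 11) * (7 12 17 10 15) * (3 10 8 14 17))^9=(17)(3 12 7 15 10)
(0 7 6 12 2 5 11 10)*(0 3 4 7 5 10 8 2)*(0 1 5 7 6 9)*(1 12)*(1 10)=(12)(0 7 9)(1 5 11 8 2)(3 4 6 10)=[7, 5, 1, 4, 6, 11, 10, 9, 2, 0, 3, 8, 12]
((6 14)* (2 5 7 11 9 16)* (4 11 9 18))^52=((2 5 7 9 16)(4 11 18)(6 14))^52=(2 7 16 5 9)(4 11 18)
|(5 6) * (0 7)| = 2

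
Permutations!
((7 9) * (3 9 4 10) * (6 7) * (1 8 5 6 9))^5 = (1 4 5 3 7 8 10 6)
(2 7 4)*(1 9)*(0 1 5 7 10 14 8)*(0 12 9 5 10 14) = (0 1 5 7 4 2 14 8 12 9 10) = [1, 5, 14, 3, 2, 7, 6, 4, 12, 10, 0, 11, 9, 13, 8]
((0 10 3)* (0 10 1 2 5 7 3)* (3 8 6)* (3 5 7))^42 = ((0 1 2 7 8 6 5 3 10))^42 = (0 5 7)(1 3 8)(2 10 6)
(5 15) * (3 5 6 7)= [0, 1, 2, 5, 4, 15, 7, 3, 8, 9, 10, 11, 12, 13, 14, 6]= (3 5 15 6 7)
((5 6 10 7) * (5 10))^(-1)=((5 6)(7 10))^(-1)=(5 6)(7 10)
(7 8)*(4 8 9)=[0, 1, 2, 3, 8, 5, 6, 9, 7, 4]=(4 8 7 9)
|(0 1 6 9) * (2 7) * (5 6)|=10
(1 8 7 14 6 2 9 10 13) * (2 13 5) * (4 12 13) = (1 8 7 14 6 4 12 13)(2 9 10 5) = [0, 8, 9, 3, 12, 2, 4, 14, 7, 10, 5, 11, 13, 1, 6]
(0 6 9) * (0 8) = (0 6 9 8) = [6, 1, 2, 3, 4, 5, 9, 7, 0, 8]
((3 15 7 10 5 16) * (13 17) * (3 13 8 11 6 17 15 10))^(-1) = ((3 10 5 16 13 15 7)(6 17 8 11))^(-1) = (3 7 15 13 16 5 10)(6 11 8 17)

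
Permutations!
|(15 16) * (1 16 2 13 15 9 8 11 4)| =|(1 16 9 8 11 4)(2 13 15)| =6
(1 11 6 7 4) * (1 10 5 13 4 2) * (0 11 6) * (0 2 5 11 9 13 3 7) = [9, 6, 1, 7, 10, 3, 0, 5, 8, 13, 11, 2, 12, 4] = (0 9 13 4 10 11 2 1 6)(3 7 5)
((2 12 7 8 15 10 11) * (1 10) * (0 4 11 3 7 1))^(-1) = ((0 4 11 2 12 1 10 3 7 8 15))^(-1) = (0 15 8 7 3 10 1 12 2 11 4)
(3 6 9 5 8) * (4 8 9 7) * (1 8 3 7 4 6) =(1 8 7 6 4 3)(5 9) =[0, 8, 2, 1, 3, 9, 4, 6, 7, 5]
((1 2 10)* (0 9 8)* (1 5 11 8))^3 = (0 2 11 9 10 8 1 5)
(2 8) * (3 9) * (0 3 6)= (0 3 9 6)(2 8)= [3, 1, 8, 9, 4, 5, 0, 7, 2, 6]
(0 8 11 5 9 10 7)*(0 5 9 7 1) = (0 8 11 9 10 1)(5 7) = [8, 0, 2, 3, 4, 7, 6, 5, 11, 10, 1, 9]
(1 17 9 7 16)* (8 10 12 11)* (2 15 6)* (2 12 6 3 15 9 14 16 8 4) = [0, 17, 9, 15, 2, 5, 12, 8, 10, 7, 6, 4, 11, 13, 16, 3, 1, 14] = (1 17 14 16)(2 9 7 8 10 6 12 11 4)(3 15)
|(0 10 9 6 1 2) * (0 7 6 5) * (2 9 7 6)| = 8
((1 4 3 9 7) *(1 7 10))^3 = ((1 4 3 9 10))^3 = (1 9 4 10 3)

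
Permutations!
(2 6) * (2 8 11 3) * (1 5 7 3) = [0, 5, 6, 2, 4, 7, 8, 3, 11, 9, 10, 1] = (1 5 7 3 2 6 8 11)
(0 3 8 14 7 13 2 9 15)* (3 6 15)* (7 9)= [6, 1, 7, 8, 4, 5, 15, 13, 14, 3, 10, 11, 12, 2, 9, 0]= (0 6 15)(2 7 13)(3 8 14 9)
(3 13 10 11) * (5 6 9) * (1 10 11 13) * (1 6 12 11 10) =[0, 1, 2, 6, 4, 12, 9, 7, 8, 5, 13, 3, 11, 10] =(3 6 9 5 12 11)(10 13)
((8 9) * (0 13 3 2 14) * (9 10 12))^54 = ((0 13 3 2 14)(8 10 12 9))^54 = (0 14 2 3 13)(8 12)(9 10)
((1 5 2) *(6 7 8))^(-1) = (1 2 5)(6 8 7)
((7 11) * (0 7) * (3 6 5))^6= ((0 7 11)(3 6 5))^6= (11)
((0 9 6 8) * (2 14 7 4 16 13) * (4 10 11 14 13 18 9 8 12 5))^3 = (0 8)(2 13)(4 9 5 18 12 16 6)(7 14 11 10)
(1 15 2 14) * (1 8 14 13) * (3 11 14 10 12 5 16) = (1 15 2 13)(3 11 14 8 10 12 5 16) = [0, 15, 13, 11, 4, 16, 6, 7, 10, 9, 12, 14, 5, 1, 8, 2, 3]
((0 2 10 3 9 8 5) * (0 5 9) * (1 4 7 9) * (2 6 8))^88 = ((0 6 8 1 4 7 9 2 10 3))^88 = (0 10 9 4 8)(1 6 3 2 7)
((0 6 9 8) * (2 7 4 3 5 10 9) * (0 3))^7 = ((0 6 2 7 4)(3 5 10 9 8))^7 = (0 2 4 6 7)(3 10 8 5 9)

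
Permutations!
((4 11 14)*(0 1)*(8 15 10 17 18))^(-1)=((0 1)(4 11 14)(8 15 10 17 18))^(-1)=(0 1)(4 14 11)(8 18 17 10 15)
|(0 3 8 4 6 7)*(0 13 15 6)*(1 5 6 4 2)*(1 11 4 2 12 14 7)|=|(0 3 8 12 14 7 13 15 2 11 4)(1 5 6)|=33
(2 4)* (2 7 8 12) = (2 4 7 8 12) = [0, 1, 4, 3, 7, 5, 6, 8, 12, 9, 10, 11, 2]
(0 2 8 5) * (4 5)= (0 2 8 4 5)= [2, 1, 8, 3, 5, 0, 6, 7, 4]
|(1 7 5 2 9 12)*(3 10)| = 6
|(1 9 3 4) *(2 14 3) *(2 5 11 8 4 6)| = 12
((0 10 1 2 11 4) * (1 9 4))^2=((0 10 9 4)(1 2 11))^2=(0 9)(1 11 2)(4 10)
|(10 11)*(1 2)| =|(1 2)(10 11)| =2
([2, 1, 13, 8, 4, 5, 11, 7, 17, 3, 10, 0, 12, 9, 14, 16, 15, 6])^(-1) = (0 11 6 17 8 3 9 13 2)(15 16)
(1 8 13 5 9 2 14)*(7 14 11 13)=(1 8 7 14)(2 11 13 5 9)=[0, 8, 11, 3, 4, 9, 6, 14, 7, 2, 10, 13, 12, 5, 1]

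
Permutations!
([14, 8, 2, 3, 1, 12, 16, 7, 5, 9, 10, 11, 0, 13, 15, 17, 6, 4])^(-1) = [12, 4, 2, 3, 17, 8, 16, 7, 1, 9, 10, 11, 5, 13, 0, 14, 6, 15]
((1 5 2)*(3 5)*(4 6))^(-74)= ((1 3 5 2)(4 6))^(-74)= (6)(1 5)(2 3)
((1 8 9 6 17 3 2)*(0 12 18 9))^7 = (0 2 6 12 1 17 18 8 3 9)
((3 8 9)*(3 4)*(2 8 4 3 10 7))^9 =(2 9 4 7 8 3 10)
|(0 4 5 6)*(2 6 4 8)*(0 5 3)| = |(0 8 2 6 5 4 3)| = 7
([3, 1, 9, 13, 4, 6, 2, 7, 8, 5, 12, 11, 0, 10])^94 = [12, 1, 5, 0, 4, 2, 9, 7, 8, 6, 13, 11, 10, 3]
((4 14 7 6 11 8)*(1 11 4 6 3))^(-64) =((1 11 8 6 4 14 7 3))^(-64) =(14)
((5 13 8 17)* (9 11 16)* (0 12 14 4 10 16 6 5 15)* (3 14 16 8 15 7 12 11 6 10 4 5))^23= (0 9 11 6 10 3 8 14 17 5 7 13 12 15 16)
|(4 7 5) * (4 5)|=|(4 7)|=2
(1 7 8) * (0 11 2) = (0 11 2)(1 7 8) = [11, 7, 0, 3, 4, 5, 6, 8, 1, 9, 10, 2]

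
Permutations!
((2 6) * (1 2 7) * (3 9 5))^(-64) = ((1 2 6 7)(3 9 5))^(-64) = (3 5 9)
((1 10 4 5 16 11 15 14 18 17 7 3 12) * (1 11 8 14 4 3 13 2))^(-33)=(1 2 13 7 17 18 14 8 16 5 4 15 11 12 3 10)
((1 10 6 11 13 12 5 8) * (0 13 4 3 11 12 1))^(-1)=(0 8 5 12 6 10 1 13)(3 4 11)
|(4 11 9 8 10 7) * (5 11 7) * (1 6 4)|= 20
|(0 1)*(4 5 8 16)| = 4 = |(0 1)(4 5 8 16)|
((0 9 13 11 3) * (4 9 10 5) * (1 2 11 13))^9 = (13)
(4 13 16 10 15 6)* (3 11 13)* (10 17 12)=(3 11 13 16 17 12 10 15 6 4)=[0, 1, 2, 11, 3, 5, 4, 7, 8, 9, 15, 13, 10, 16, 14, 6, 17, 12]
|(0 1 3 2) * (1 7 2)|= 6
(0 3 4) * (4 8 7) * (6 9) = (0 3 8 7 4)(6 9) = [3, 1, 2, 8, 0, 5, 9, 4, 7, 6]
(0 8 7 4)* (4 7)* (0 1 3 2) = (0 8 4 1 3 2) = [8, 3, 0, 2, 1, 5, 6, 7, 4]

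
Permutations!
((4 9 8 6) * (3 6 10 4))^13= (3 6)(4 9 8 10)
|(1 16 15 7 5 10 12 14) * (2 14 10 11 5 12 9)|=18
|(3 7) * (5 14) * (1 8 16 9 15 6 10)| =14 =|(1 8 16 9 15 6 10)(3 7)(5 14)|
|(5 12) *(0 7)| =2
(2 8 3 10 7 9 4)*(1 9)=(1 9 4 2 8 3 10 7)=[0, 9, 8, 10, 2, 5, 6, 1, 3, 4, 7]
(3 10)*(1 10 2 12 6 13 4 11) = (1 10 3 2 12 6 13 4 11) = [0, 10, 12, 2, 11, 5, 13, 7, 8, 9, 3, 1, 6, 4]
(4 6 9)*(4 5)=(4 6 9 5)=[0, 1, 2, 3, 6, 4, 9, 7, 8, 5]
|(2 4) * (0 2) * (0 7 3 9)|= 6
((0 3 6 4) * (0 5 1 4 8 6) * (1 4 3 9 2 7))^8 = ((0 9 2 7 1 3)(4 5)(6 8))^8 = (0 2 1)(3 9 7)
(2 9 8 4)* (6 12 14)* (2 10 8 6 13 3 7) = (2 9 6 12 14 13 3 7)(4 10 8) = [0, 1, 9, 7, 10, 5, 12, 2, 4, 6, 8, 11, 14, 3, 13]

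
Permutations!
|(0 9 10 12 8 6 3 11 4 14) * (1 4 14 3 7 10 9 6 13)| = |(0 6 7 10 12 8 13 1 4 3 11 14)| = 12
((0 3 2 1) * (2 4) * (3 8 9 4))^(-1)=(0 1 2 4 9 8)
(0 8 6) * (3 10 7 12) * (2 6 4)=[8, 1, 6, 10, 2, 5, 0, 12, 4, 9, 7, 11, 3]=(0 8 4 2 6)(3 10 7 12)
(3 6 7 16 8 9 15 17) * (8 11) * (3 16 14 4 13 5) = (3 6 7 14 4 13 5)(8 9 15 17 16 11) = [0, 1, 2, 6, 13, 3, 7, 14, 9, 15, 10, 8, 12, 5, 4, 17, 11, 16]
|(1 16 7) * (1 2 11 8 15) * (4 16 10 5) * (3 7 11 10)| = 11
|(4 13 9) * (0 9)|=|(0 9 4 13)|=4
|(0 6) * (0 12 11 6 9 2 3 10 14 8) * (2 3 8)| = |(0 9 3 10 14 2 8)(6 12 11)| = 21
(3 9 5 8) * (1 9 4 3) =[0, 9, 2, 4, 3, 8, 6, 7, 1, 5] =(1 9 5 8)(3 4)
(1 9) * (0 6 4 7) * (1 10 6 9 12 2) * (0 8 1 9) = (1 12 2 9 10 6 4 7 8) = [0, 12, 9, 3, 7, 5, 4, 8, 1, 10, 6, 11, 2]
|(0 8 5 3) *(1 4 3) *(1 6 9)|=8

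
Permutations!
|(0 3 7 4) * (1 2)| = |(0 3 7 4)(1 2)| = 4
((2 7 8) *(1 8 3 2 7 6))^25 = (1 8 7 3 2 6)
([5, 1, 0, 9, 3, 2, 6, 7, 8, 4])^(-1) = (0 2 5)(3 4 9)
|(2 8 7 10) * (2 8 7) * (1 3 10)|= 6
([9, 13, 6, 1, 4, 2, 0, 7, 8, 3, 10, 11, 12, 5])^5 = (0 5 3 6 13 9 2 1)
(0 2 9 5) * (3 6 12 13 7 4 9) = [2, 1, 3, 6, 9, 0, 12, 4, 8, 5, 10, 11, 13, 7] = (0 2 3 6 12 13 7 4 9 5)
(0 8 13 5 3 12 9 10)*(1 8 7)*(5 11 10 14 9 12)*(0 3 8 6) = [7, 6, 2, 5, 4, 8, 0, 1, 13, 14, 3, 10, 12, 11, 9] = (0 7 1 6)(3 5 8 13 11 10)(9 14)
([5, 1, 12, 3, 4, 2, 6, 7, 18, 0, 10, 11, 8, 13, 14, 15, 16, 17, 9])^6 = (0 9 18 8 12 2 5)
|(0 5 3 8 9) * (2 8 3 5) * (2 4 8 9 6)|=|(0 4 8 6 2 9)|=6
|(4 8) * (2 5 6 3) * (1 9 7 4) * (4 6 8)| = 8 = |(1 9 7 6 3 2 5 8)|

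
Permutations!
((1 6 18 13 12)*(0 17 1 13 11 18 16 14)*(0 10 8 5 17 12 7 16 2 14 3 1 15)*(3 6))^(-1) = (0 15 17 5 8 10 14 2 6 16 7 13 12)(1 3)(11 18)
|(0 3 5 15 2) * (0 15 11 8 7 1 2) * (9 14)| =|(0 3 5 11 8 7 1 2 15)(9 14)| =18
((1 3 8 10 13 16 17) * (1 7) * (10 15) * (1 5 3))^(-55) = ((3 8 15 10 13 16 17 7 5))^(-55) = (3 5 7 17 16 13 10 15 8)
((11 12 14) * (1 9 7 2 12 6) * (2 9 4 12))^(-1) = ((1 4 12 14 11 6)(7 9))^(-1) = (1 6 11 14 12 4)(7 9)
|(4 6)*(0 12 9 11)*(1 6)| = |(0 12 9 11)(1 6 4)| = 12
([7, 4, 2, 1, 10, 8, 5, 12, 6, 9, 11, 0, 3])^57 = [7, 4, 2, 1, 10, 5, 6, 12, 8, 9, 11, 0, 3]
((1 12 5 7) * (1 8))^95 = (12)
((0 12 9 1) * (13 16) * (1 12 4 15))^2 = (16)(0 15)(1 4)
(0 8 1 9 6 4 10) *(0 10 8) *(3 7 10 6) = (1 9 3 7 10 6 4 8) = [0, 9, 2, 7, 8, 5, 4, 10, 1, 3, 6]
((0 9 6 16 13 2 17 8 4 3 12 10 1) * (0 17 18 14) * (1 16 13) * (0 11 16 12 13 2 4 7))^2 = ((0 9 6 2 18 14 11 16 1 17 8 7)(3 13 4)(10 12))^2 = (0 6 18 11 1 8)(2 14 16 17 7 9)(3 4 13)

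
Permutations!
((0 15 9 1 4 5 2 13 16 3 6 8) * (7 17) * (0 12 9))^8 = ((0 15)(1 4 5 2 13 16 3 6 8 12 9)(7 17))^8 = (17)(1 8 16 5 9 6 13 4 12 3 2)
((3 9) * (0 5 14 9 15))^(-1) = ((0 5 14 9 3 15))^(-1) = (0 15 3 9 14 5)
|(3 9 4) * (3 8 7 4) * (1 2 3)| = |(1 2 3 9)(4 8 7)| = 12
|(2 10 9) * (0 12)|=|(0 12)(2 10 9)|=6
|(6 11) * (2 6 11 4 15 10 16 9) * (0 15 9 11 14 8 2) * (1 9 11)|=6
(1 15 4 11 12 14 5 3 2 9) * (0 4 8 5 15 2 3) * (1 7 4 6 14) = [6, 2, 9, 3, 11, 0, 14, 4, 5, 7, 10, 12, 1, 13, 15, 8] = (0 6 14 15 8 5)(1 2 9 7 4 11 12)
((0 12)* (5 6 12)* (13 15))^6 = ((0 5 6 12)(13 15))^6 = (15)(0 6)(5 12)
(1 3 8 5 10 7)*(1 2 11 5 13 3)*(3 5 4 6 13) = (2 11 4 6 13 5 10 7)(3 8) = [0, 1, 11, 8, 6, 10, 13, 2, 3, 9, 7, 4, 12, 5]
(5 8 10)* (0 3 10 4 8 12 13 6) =[3, 1, 2, 10, 8, 12, 0, 7, 4, 9, 5, 11, 13, 6] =(0 3 10 5 12 13 6)(4 8)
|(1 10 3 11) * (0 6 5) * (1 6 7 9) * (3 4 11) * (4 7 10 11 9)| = |(0 10 7 4 9 1 11 6 5)| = 9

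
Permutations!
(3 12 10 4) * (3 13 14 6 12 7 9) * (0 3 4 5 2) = (0 3 7 9 4 13 14 6 12 10 5 2) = [3, 1, 0, 7, 13, 2, 12, 9, 8, 4, 5, 11, 10, 14, 6]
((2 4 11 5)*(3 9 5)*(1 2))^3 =(1 11 5 4 9 2 3)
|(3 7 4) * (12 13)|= 6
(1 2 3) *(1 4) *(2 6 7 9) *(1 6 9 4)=[0, 9, 3, 1, 6, 5, 7, 4, 8, 2]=(1 9 2 3)(4 6 7)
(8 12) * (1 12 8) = [0, 12, 2, 3, 4, 5, 6, 7, 8, 9, 10, 11, 1] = (1 12)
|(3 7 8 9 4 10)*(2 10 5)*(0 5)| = |(0 5 2 10 3 7 8 9 4)| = 9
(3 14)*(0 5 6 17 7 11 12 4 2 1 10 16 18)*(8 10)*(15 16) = (0 5 6 17 7 11 12 4 2 1 8 10 15 16 18)(3 14) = [5, 8, 1, 14, 2, 6, 17, 11, 10, 9, 15, 12, 4, 13, 3, 16, 18, 7, 0]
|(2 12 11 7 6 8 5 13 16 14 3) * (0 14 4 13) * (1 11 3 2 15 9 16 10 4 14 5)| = 210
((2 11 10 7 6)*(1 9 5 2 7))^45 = ((1 9 5 2 11 10)(6 7))^45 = (1 2)(5 10)(6 7)(9 11)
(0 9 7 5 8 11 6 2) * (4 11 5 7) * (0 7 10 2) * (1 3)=(0 9 4 11 6)(1 3)(2 7 10)(5 8)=[9, 3, 7, 1, 11, 8, 0, 10, 5, 4, 2, 6]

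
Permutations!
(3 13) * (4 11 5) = (3 13)(4 11 5) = [0, 1, 2, 13, 11, 4, 6, 7, 8, 9, 10, 5, 12, 3]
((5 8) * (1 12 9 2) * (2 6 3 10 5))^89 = (1 2 8 5 10 3 6 9 12)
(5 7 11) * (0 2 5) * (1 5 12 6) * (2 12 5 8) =(0 12 6 1 8 2 5 7 11) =[12, 8, 5, 3, 4, 7, 1, 11, 2, 9, 10, 0, 6]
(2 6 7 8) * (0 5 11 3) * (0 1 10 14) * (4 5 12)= (0 12 4 5 11 3 1 10 14)(2 6 7 8)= [12, 10, 6, 1, 5, 11, 7, 8, 2, 9, 14, 3, 4, 13, 0]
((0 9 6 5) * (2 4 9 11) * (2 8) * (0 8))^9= ((0 11)(2 4 9 6 5 8))^9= (0 11)(2 6)(4 5)(8 9)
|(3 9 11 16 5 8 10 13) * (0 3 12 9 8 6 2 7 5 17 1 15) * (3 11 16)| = 12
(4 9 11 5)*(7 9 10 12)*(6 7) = (4 10 12 6 7 9 11 5) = [0, 1, 2, 3, 10, 4, 7, 9, 8, 11, 12, 5, 6]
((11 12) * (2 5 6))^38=((2 5 6)(11 12))^38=(12)(2 6 5)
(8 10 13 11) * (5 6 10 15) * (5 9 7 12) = [0, 1, 2, 3, 4, 6, 10, 12, 15, 7, 13, 8, 5, 11, 14, 9] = (5 6 10 13 11 8 15 9 7 12)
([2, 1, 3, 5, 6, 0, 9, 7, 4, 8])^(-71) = [2, 1, 3, 5, 6, 0, 9, 7, 4, 8]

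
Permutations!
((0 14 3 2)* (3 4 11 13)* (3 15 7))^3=(0 11 7)(2 4 15)(3 14 13)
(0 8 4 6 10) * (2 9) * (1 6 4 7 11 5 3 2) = (0 8 7 11 5 3 2 9 1 6 10) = [8, 6, 9, 2, 4, 3, 10, 11, 7, 1, 0, 5]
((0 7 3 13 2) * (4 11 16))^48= ((0 7 3 13 2)(4 11 16))^48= (16)(0 13 7 2 3)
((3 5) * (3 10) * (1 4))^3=(10)(1 4)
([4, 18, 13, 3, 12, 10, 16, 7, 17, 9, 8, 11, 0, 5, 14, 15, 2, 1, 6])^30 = (18)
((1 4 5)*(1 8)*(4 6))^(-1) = ((1 6 4 5 8))^(-1) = (1 8 5 4 6)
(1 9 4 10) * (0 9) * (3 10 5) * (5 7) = (0 9 4 7 5 3 10 1) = [9, 0, 2, 10, 7, 3, 6, 5, 8, 4, 1]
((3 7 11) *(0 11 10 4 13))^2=((0 11 3 7 10 4 13))^2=(0 3 10 13 11 7 4)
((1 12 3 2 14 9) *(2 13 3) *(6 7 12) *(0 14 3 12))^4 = ((0 14 9 1 6 7)(2 3 13 12))^4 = (0 6 9)(1 14 7)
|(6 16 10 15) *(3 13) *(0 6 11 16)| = 4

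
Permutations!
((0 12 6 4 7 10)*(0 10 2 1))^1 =(0 12 6 4 7 2 1)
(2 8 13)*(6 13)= (2 8 6 13)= [0, 1, 8, 3, 4, 5, 13, 7, 6, 9, 10, 11, 12, 2]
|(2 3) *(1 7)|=2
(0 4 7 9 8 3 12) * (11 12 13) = (0 4 7 9 8 3 13 11 12) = [4, 1, 2, 13, 7, 5, 6, 9, 3, 8, 10, 12, 0, 11]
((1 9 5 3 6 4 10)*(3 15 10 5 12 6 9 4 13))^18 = ((1 4 5 15 10)(3 9 12 6 13))^18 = (1 15 4 10 5)(3 6 9 13 12)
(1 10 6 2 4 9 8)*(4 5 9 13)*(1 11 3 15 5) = [0, 10, 1, 15, 13, 9, 2, 7, 11, 8, 6, 3, 12, 4, 14, 5] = (1 10 6 2)(3 15 5 9 8 11)(4 13)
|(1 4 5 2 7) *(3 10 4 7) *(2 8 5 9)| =10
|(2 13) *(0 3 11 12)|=4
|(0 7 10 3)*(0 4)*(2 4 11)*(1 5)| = |(0 7 10 3 11 2 4)(1 5)| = 14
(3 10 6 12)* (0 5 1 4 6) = (0 5 1 4 6 12 3 10) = [5, 4, 2, 10, 6, 1, 12, 7, 8, 9, 0, 11, 3]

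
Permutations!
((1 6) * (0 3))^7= (0 3)(1 6)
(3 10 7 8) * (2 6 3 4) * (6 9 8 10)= (2 9 8 4)(3 6)(7 10)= [0, 1, 9, 6, 2, 5, 3, 10, 4, 8, 7]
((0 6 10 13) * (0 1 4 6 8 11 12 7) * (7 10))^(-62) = ((0 8 11 12 10 13 1 4 6 7))^(-62) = (0 6 1 10 11)(4 13 12 8 7)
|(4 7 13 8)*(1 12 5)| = |(1 12 5)(4 7 13 8)| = 12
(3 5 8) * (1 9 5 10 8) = (1 9 5)(3 10 8) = [0, 9, 2, 10, 4, 1, 6, 7, 3, 5, 8]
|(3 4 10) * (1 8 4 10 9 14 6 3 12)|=9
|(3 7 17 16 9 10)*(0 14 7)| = 8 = |(0 14 7 17 16 9 10 3)|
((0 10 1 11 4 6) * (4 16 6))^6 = (16)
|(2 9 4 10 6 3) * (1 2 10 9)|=|(1 2)(3 10 6)(4 9)|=6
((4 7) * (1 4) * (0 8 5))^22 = (0 8 5)(1 4 7)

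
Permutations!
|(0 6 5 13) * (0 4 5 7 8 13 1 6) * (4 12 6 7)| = |(1 7 8 13 12 6 4 5)| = 8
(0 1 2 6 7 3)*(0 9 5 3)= [1, 2, 6, 9, 4, 3, 7, 0, 8, 5]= (0 1 2 6 7)(3 9 5)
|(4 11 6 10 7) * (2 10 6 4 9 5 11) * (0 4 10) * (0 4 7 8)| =|(0 7 9 5 11 10 8)(2 4)| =14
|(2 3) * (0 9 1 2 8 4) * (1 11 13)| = |(0 9 11 13 1 2 3 8 4)| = 9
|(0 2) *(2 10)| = 3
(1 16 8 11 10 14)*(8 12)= (1 16 12 8 11 10 14)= [0, 16, 2, 3, 4, 5, 6, 7, 11, 9, 14, 10, 8, 13, 1, 15, 12]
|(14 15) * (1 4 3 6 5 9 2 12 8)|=|(1 4 3 6 5 9 2 12 8)(14 15)|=18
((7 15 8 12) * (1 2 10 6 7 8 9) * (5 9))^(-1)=(1 9 5 15 7 6 10 2)(8 12)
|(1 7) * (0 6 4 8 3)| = |(0 6 4 8 3)(1 7)| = 10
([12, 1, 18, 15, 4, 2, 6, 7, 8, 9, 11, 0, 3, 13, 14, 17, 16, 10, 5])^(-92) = [11, 1, 18, 12, 4, 2, 6, 7, 8, 9, 17, 10, 0, 13, 14, 3, 16, 15, 5]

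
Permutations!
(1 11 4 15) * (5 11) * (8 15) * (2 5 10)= (1 10 2 5 11 4 8 15)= [0, 10, 5, 3, 8, 11, 6, 7, 15, 9, 2, 4, 12, 13, 14, 1]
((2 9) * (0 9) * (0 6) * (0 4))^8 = (0 6 9 4 2)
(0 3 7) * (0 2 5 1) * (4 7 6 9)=(0 3 6 9 4 7 2 5 1)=[3, 0, 5, 6, 7, 1, 9, 2, 8, 4]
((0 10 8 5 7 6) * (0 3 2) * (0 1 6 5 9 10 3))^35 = (5 7)(8 10 9)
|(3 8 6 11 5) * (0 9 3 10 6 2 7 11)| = 10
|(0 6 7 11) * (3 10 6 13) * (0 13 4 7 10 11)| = 6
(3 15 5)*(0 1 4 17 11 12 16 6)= (0 1 4 17 11 12 16 6)(3 15 5)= [1, 4, 2, 15, 17, 3, 0, 7, 8, 9, 10, 12, 16, 13, 14, 5, 6, 11]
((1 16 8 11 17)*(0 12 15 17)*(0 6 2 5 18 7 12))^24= ((1 16 8 11 6 2 5 18 7 12 15 17))^24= (18)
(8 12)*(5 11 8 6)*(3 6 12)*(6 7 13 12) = [0, 1, 2, 7, 4, 11, 5, 13, 3, 9, 10, 8, 6, 12] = (3 7 13 12 6 5 11 8)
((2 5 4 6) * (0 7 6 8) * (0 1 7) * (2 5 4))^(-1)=((1 7 6 5 2 4 8))^(-1)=(1 8 4 2 5 6 7)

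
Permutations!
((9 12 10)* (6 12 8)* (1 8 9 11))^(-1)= (1 11 10 12 6 8)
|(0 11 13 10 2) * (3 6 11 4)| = |(0 4 3 6 11 13 10 2)| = 8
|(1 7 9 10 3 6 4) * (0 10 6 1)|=|(0 10 3 1 7 9 6 4)|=8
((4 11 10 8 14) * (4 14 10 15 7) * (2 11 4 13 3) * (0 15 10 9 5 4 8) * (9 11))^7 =((0 15 7 13 3 2 9 5 4 8 11 10))^7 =(0 5 7 8 3 10 9 15 4 13 11 2)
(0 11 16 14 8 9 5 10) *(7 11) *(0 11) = (0 7)(5 10 11 16 14 8 9) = [7, 1, 2, 3, 4, 10, 6, 0, 9, 5, 11, 16, 12, 13, 8, 15, 14]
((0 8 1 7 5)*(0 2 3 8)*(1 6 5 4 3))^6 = (1 5 8 4)(2 6 3 7)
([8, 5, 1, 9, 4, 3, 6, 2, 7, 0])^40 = (9)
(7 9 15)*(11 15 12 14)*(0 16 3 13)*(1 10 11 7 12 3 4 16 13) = (0 13)(1 10 11 15 12 14 7 9 3)(4 16) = [13, 10, 2, 1, 16, 5, 6, 9, 8, 3, 11, 15, 14, 0, 7, 12, 4]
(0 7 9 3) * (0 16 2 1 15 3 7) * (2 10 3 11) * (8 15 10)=[0, 10, 1, 16, 4, 5, 6, 9, 15, 7, 3, 2, 12, 13, 14, 11, 8]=(1 10 3 16 8 15 11 2)(7 9)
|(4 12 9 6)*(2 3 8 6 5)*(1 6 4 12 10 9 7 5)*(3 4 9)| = 11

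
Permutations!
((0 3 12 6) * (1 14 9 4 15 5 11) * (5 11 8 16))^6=((0 3 12 6)(1 14 9 4 15 11)(5 8 16))^6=(16)(0 12)(3 6)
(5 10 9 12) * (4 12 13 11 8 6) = (4 12 5 10 9 13 11 8 6) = [0, 1, 2, 3, 12, 10, 4, 7, 6, 13, 9, 8, 5, 11]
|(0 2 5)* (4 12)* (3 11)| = |(0 2 5)(3 11)(4 12)| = 6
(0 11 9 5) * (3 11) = [3, 1, 2, 11, 4, 0, 6, 7, 8, 5, 10, 9] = (0 3 11 9 5)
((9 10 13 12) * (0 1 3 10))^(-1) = (0 9 12 13 10 3 1)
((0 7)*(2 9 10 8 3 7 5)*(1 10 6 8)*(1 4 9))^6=((0 5 2 1 10 4 9 6 8 3 7))^6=(0 9 5 6 2 8 1 3 10 7 4)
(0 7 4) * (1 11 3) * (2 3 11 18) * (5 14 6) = (0 7 4)(1 18 2 3)(5 14 6) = [7, 18, 3, 1, 0, 14, 5, 4, 8, 9, 10, 11, 12, 13, 6, 15, 16, 17, 2]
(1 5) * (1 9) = (1 5 9) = [0, 5, 2, 3, 4, 9, 6, 7, 8, 1]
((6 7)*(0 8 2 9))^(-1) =((0 8 2 9)(6 7))^(-1) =(0 9 2 8)(6 7)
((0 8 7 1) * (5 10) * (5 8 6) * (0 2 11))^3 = (0 10 1)(2 6 8)(5 7 11)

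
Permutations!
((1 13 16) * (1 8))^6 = (1 16)(8 13)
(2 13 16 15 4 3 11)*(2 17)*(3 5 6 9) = [0, 1, 13, 11, 5, 6, 9, 7, 8, 3, 10, 17, 12, 16, 14, 4, 15, 2] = (2 13 16 15 4 5 6 9 3 11 17)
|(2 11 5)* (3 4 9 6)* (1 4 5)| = 8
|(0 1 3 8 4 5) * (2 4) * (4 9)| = 8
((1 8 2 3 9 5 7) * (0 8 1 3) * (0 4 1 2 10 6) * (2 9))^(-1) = ((0 8 10 6)(1 9 5 7 3 2 4))^(-1) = (0 6 10 8)(1 4 2 3 7 5 9)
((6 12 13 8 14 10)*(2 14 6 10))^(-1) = (2 14)(6 8 13 12)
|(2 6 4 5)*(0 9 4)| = 6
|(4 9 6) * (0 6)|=4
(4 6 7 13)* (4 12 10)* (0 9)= (0 9)(4 6 7 13 12 10)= [9, 1, 2, 3, 6, 5, 7, 13, 8, 0, 4, 11, 10, 12]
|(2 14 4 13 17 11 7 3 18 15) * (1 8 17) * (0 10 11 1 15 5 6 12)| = |(0 10 11 7 3 18 5 6 12)(1 8 17)(2 14 4 13 15)| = 45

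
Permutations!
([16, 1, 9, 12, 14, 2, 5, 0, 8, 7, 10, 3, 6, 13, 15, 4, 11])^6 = (0 5 11 9 12)(2 3 7 6 16)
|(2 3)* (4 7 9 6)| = 4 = |(2 3)(4 7 9 6)|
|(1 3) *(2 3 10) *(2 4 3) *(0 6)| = 4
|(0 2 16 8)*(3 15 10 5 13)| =20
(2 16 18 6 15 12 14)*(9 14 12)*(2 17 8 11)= (2 16 18 6 15 9 14 17 8 11)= [0, 1, 16, 3, 4, 5, 15, 7, 11, 14, 10, 2, 12, 13, 17, 9, 18, 8, 6]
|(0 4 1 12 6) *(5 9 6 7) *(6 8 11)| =|(0 4 1 12 7 5 9 8 11 6)| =10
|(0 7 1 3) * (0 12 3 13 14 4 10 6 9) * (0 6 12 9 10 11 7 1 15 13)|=30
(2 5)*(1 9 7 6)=(1 9 7 6)(2 5)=[0, 9, 5, 3, 4, 2, 1, 6, 8, 7]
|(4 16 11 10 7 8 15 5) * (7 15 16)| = 8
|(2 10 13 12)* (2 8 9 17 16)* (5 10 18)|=|(2 18 5 10 13 12 8 9 17 16)|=10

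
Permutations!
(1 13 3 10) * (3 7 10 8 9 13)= (1 3 8 9 13 7 10)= [0, 3, 2, 8, 4, 5, 6, 10, 9, 13, 1, 11, 12, 7]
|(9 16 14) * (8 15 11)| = |(8 15 11)(9 16 14)| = 3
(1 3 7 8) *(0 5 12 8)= (0 5 12 8 1 3 7)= [5, 3, 2, 7, 4, 12, 6, 0, 1, 9, 10, 11, 8]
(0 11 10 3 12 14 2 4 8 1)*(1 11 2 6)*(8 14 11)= [2, 0, 4, 12, 14, 5, 1, 7, 8, 9, 3, 10, 11, 13, 6]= (0 2 4 14 6 1)(3 12 11 10)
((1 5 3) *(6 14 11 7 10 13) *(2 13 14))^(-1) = (1 3 5)(2 6 13)(7 11 14 10)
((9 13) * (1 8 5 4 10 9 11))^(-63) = (1 8 5 4 10 9 13 11)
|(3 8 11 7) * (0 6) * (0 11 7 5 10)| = 15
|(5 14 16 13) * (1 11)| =4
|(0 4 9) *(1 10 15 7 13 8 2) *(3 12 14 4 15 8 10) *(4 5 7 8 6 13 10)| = 15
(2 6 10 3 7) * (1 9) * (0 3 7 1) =(0 3 1 9)(2 6 10 7) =[3, 9, 6, 1, 4, 5, 10, 2, 8, 0, 7]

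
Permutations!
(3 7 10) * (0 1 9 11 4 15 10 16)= (0 1 9 11 4 15 10 3 7 16)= [1, 9, 2, 7, 15, 5, 6, 16, 8, 11, 3, 4, 12, 13, 14, 10, 0]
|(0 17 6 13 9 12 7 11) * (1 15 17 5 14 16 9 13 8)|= |(0 5 14 16 9 12 7 11)(1 15 17 6 8)|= 40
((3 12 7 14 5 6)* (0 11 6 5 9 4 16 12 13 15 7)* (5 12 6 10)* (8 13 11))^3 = ((0 8 13 15 7 14 9 4 16 6 3 11 10 5 12))^3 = (0 15 9 6 10)(3 5 8 7 4)(11 12 13 14 16)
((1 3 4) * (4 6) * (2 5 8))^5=((1 3 6 4)(2 5 8))^5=(1 3 6 4)(2 8 5)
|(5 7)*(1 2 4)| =6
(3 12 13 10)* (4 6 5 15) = [0, 1, 2, 12, 6, 15, 5, 7, 8, 9, 3, 11, 13, 10, 14, 4] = (3 12 13 10)(4 6 5 15)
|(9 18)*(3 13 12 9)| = |(3 13 12 9 18)| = 5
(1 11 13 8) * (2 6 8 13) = [0, 11, 6, 3, 4, 5, 8, 7, 1, 9, 10, 2, 12, 13] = (13)(1 11 2 6 8)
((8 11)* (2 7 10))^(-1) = (2 10 7)(8 11)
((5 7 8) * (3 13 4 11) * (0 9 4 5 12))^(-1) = (0 12 8 7 5 13 3 11 4 9)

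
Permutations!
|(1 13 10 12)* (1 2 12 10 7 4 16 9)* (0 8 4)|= 8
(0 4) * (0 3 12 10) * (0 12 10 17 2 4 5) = (0 5)(2 4 3 10 12 17) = [5, 1, 4, 10, 3, 0, 6, 7, 8, 9, 12, 11, 17, 13, 14, 15, 16, 2]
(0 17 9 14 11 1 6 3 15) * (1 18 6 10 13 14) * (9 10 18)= (0 17 10 13 14 11 9 1 18 6 3 15)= [17, 18, 2, 15, 4, 5, 3, 7, 8, 1, 13, 9, 12, 14, 11, 0, 16, 10, 6]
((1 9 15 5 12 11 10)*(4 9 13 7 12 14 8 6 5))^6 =(15)(5 8)(6 14)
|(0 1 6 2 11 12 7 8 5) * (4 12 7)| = |(0 1 6 2 11 7 8 5)(4 12)| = 8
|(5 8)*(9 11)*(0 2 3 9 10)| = 6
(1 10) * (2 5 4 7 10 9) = [0, 9, 5, 3, 7, 4, 6, 10, 8, 2, 1] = (1 9 2 5 4 7 10)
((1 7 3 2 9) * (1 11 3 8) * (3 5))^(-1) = ((1 7 8)(2 9 11 5 3))^(-1) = (1 8 7)(2 3 5 11 9)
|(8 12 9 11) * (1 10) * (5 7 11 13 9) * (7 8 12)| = |(1 10)(5 8 7 11 12)(9 13)| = 10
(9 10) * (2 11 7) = (2 11 7)(9 10) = [0, 1, 11, 3, 4, 5, 6, 2, 8, 10, 9, 7]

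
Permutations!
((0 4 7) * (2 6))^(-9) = ((0 4 7)(2 6))^(-9) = (7)(2 6)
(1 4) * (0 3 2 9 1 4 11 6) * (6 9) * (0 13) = (0 3 2 6 13)(1 11 9) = [3, 11, 6, 2, 4, 5, 13, 7, 8, 1, 10, 9, 12, 0]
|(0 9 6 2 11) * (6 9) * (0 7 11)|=6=|(0 6 2)(7 11)|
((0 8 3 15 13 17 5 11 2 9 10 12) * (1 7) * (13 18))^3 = (0 15 17 2 12 3 13 11 10 8 18 5 9)(1 7)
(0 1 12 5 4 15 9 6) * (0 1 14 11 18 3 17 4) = (0 14 11 18 3 17 4 15 9 6 1 12 5) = [14, 12, 2, 17, 15, 0, 1, 7, 8, 6, 10, 18, 5, 13, 11, 9, 16, 4, 3]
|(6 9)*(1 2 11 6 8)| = 6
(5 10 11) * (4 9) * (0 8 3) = [8, 1, 2, 0, 9, 10, 6, 7, 3, 4, 11, 5] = (0 8 3)(4 9)(5 10 11)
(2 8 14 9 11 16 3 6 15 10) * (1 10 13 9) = [0, 10, 8, 6, 4, 5, 15, 7, 14, 11, 2, 16, 12, 9, 1, 13, 3] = (1 10 2 8 14)(3 6 15 13 9 11 16)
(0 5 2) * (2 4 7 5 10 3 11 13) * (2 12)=(0 10 3 11 13 12 2)(4 7 5)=[10, 1, 0, 11, 7, 4, 6, 5, 8, 9, 3, 13, 2, 12]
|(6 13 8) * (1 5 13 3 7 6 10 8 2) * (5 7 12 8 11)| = |(1 7 6 3 12 8 10 11 5 13 2)| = 11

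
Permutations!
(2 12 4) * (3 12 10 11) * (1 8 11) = (1 8 11 3 12 4 2 10) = [0, 8, 10, 12, 2, 5, 6, 7, 11, 9, 1, 3, 4]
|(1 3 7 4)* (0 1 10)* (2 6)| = 6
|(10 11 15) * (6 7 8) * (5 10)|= |(5 10 11 15)(6 7 8)|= 12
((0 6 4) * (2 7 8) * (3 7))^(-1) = ((0 6 4)(2 3 7 8))^(-1) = (0 4 6)(2 8 7 3)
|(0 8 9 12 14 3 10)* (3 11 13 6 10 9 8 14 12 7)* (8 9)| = |(0 14 11 13 6 10)(3 8 9 7)| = 12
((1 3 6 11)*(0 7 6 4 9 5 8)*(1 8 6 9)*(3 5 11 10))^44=((0 7 9 11 8)(1 5 6 10 3 4))^44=(0 8 11 9 7)(1 6 3)(4 5 10)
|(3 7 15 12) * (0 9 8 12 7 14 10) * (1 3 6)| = |(0 9 8 12 6 1 3 14 10)(7 15)| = 18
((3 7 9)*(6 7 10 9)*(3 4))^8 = (10)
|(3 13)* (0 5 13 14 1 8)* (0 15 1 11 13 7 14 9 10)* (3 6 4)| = |(0 5 7 14 11 13 6 4 3 9 10)(1 8 15)| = 33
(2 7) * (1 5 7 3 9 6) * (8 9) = (1 5 7 2 3 8 9 6) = [0, 5, 3, 8, 4, 7, 1, 2, 9, 6]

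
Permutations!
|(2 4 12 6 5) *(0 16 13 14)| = 20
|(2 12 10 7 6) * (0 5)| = 10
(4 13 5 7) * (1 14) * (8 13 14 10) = (1 10 8 13 5 7 4 14) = [0, 10, 2, 3, 14, 7, 6, 4, 13, 9, 8, 11, 12, 5, 1]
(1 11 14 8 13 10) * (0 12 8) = (0 12 8 13 10 1 11 14) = [12, 11, 2, 3, 4, 5, 6, 7, 13, 9, 1, 14, 8, 10, 0]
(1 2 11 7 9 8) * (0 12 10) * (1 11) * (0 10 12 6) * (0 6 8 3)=(12)(0 8 11 7 9 3)(1 2)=[8, 2, 1, 0, 4, 5, 6, 9, 11, 3, 10, 7, 12]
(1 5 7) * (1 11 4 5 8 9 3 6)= (1 8 9 3 6)(4 5 7 11)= [0, 8, 2, 6, 5, 7, 1, 11, 9, 3, 10, 4]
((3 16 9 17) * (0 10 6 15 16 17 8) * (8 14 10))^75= ((0 8)(3 17)(6 15 16 9 14 10))^75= (0 8)(3 17)(6 9)(10 16)(14 15)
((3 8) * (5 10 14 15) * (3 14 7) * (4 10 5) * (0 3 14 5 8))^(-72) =(4 14 10 15 7)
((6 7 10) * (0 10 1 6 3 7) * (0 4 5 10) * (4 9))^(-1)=(1 7 3 10 5 4 9 6)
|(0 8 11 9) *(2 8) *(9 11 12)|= 5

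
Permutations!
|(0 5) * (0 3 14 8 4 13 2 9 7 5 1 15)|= 9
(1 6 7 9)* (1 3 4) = [0, 6, 2, 4, 1, 5, 7, 9, 8, 3] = (1 6 7 9 3 4)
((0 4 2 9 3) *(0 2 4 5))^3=((0 5)(2 9 3))^3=(9)(0 5)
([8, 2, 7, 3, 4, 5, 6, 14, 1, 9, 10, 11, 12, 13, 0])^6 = [0, 1, 2, 3, 4, 5, 6, 7, 8, 9, 10, 11, 12, 13, 14]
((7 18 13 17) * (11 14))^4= (18)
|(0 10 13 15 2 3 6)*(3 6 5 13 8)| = |(0 10 8 3 5 13 15 2 6)| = 9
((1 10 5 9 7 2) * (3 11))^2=((1 10 5 9 7 2)(3 11))^2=(11)(1 5 7)(2 10 9)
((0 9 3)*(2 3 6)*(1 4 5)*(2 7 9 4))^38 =(0 5 2)(1 3 4)(6 9 7)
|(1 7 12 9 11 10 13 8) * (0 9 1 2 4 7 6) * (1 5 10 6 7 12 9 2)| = 13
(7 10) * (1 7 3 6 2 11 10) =[0, 7, 11, 6, 4, 5, 2, 1, 8, 9, 3, 10] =(1 7)(2 11 10 3 6)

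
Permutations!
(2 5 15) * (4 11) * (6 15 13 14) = (2 5 13 14 6 15)(4 11) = [0, 1, 5, 3, 11, 13, 15, 7, 8, 9, 10, 4, 12, 14, 6, 2]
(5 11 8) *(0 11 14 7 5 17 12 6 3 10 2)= (0 11 8 17 12 6 3 10 2)(5 14 7)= [11, 1, 0, 10, 4, 14, 3, 5, 17, 9, 2, 8, 6, 13, 7, 15, 16, 12]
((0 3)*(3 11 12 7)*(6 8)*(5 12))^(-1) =(0 3 7 12 5 11)(6 8) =((0 11 5 12 7 3)(6 8))^(-1)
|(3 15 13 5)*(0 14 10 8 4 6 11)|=|(0 14 10 8 4 6 11)(3 15 13 5)|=28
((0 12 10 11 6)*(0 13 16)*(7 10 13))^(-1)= (0 16 13 12)(6 11 10 7)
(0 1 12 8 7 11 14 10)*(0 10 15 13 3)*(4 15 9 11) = [1, 12, 2, 0, 15, 5, 6, 4, 7, 11, 10, 14, 8, 3, 9, 13] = (0 1 12 8 7 4 15 13 3)(9 11 14)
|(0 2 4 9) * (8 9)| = |(0 2 4 8 9)| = 5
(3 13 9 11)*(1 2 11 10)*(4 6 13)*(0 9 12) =[9, 2, 11, 4, 6, 5, 13, 7, 8, 10, 1, 3, 0, 12] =(0 9 10 1 2 11 3 4 6 13 12)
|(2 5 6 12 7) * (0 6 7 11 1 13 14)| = |(0 6 12 11 1 13 14)(2 5 7)| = 21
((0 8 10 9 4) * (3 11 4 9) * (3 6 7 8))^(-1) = ((0 3 11 4)(6 7 8 10))^(-1) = (0 4 11 3)(6 10 8 7)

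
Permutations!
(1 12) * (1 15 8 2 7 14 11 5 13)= (1 12 15 8 2 7 14 11 5 13)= [0, 12, 7, 3, 4, 13, 6, 14, 2, 9, 10, 5, 15, 1, 11, 8]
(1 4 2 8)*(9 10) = [0, 4, 8, 3, 2, 5, 6, 7, 1, 10, 9] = (1 4 2 8)(9 10)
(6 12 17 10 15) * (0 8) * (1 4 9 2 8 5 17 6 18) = (0 5 17 10 15 18 1 4 9 2 8)(6 12) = [5, 4, 8, 3, 9, 17, 12, 7, 0, 2, 15, 11, 6, 13, 14, 18, 16, 10, 1]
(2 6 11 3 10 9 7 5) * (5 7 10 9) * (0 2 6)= (0 2)(3 9 10 5 6 11)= [2, 1, 0, 9, 4, 6, 11, 7, 8, 10, 5, 3]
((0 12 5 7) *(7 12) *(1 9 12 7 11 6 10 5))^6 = (12) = ((0 11 6 10 5 7)(1 9 12))^6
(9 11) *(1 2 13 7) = [0, 2, 13, 3, 4, 5, 6, 1, 8, 11, 10, 9, 12, 7] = (1 2 13 7)(9 11)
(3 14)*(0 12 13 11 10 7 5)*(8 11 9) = (0 12 13 9 8 11 10 7 5)(3 14) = [12, 1, 2, 14, 4, 0, 6, 5, 11, 8, 7, 10, 13, 9, 3]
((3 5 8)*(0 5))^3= ((0 5 8 3))^3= (0 3 8 5)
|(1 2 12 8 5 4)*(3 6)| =|(1 2 12 8 5 4)(3 6)| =6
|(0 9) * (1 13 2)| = |(0 9)(1 13 2)| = 6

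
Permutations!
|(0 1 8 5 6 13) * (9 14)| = 6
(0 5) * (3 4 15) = [5, 1, 2, 4, 15, 0, 6, 7, 8, 9, 10, 11, 12, 13, 14, 3] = (0 5)(3 4 15)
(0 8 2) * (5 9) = (0 8 2)(5 9) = [8, 1, 0, 3, 4, 9, 6, 7, 2, 5]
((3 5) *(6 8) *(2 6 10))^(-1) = (2 10 8 6)(3 5)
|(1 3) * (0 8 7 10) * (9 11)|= |(0 8 7 10)(1 3)(9 11)|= 4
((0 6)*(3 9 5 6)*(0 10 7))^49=((0 3 9 5 6 10 7))^49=(10)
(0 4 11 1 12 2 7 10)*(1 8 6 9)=(0 4 11 8 6 9 1 12 2 7 10)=[4, 12, 7, 3, 11, 5, 9, 10, 6, 1, 0, 8, 2]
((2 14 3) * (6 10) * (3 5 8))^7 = ((2 14 5 8 3)(6 10))^7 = (2 5 3 14 8)(6 10)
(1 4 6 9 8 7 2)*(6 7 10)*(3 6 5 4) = [0, 3, 1, 6, 7, 4, 9, 2, 10, 8, 5] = (1 3 6 9 8 10 5 4 7 2)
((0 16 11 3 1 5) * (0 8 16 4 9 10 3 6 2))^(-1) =(0 2 6 11 16 8 5 1 3 10 9 4)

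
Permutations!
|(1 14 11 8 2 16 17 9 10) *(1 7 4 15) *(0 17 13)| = 14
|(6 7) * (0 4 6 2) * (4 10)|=6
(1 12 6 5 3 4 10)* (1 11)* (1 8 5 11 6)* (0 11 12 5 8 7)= (0 11 7)(1 5 3 4 10 6 12)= [11, 5, 2, 4, 10, 3, 12, 0, 8, 9, 6, 7, 1]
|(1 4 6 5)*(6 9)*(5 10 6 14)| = 10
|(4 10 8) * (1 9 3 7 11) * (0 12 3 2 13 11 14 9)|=30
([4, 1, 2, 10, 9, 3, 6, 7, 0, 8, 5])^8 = [0, 1, 2, 5, 4, 10, 6, 7, 8, 9, 3]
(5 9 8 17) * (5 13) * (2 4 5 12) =(2 4 5 9 8 17 13 12) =[0, 1, 4, 3, 5, 9, 6, 7, 17, 8, 10, 11, 2, 12, 14, 15, 16, 13]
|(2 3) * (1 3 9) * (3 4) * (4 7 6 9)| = 12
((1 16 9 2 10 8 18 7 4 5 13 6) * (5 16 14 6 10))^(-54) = ((1 14 6)(2 5 13 10 8 18 7 4 16 9))^(-54) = (2 7 13 16 8)(4 10 9 18 5)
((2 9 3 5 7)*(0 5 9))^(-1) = (0 2 7 5)(3 9)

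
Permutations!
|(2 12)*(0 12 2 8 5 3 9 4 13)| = |(0 12 8 5 3 9 4 13)| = 8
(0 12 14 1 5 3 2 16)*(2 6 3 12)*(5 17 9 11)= (0 2 16)(1 17 9 11 5 12 14)(3 6)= [2, 17, 16, 6, 4, 12, 3, 7, 8, 11, 10, 5, 14, 13, 1, 15, 0, 9]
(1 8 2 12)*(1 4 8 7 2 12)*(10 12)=(1 7 2)(4 8 10 12)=[0, 7, 1, 3, 8, 5, 6, 2, 10, 9, 12, 11, 4]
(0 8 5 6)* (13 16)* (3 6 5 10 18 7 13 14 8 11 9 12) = (0 11 9 12 3 6)(7 13 16 14 8 10 18) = [11, 1, 2, 6, 4, 5, 0, 13, 10, 12, 18, 9, 3, 16, 8, 15, 14, 17, 7]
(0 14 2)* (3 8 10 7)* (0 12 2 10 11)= [14, 1, 12, 8, 4, 5, 6, 3, 11, 9, 7, 0, 2, 13, 10]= (0 14 10 7 3 8 11)(2 12)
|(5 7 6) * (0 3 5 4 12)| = |(0 3 5 7 6 4 12)| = 7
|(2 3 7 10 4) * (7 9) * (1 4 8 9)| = |(1 4 2 3)(7 10 8 9)| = 4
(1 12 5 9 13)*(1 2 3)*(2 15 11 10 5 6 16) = (1 12 6 16 2 3)(5 9 13 15 11 10) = [0, 12, 3, 1, 4, 9, 16, 7, 8, 13, 5, 10, 6, 15, 14, 11, 2]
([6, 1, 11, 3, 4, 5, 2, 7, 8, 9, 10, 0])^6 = [2, 1, 0, 3, 4, 5, 11, 7, 8, 9, 10, 6]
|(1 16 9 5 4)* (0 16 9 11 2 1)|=8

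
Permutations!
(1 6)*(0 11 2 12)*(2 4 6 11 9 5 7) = [9, 11, 12, 3, 6, 7, 1, 2, 8, 5, 10, 4, 0] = (0 9 5 7 2 12)(1 11 4 6)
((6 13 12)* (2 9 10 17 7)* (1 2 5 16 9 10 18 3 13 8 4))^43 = (1 8 12 3 9 5 17 2 4 6 13 18 16 7 10)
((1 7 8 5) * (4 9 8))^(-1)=(1 5 8 9 4 7)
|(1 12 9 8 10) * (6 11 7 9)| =8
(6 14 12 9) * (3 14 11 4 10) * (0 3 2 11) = (0 3 14 12 9 6)(2 11 4 10) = [3, 1, 11, 14, 10, 5, 0, 7, 8, 6, 2, 4, 9, 13, 12]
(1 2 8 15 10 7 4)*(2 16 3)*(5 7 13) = [0, 16, 8, 2, 1, 7, 6, 4, 15, 9, 13, 11, 12, 5, 14, 10, 3] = (1 16 3 2 8 15 10 13 5 7 4)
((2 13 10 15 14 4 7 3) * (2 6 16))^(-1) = (2 16 6 3 7 4 14 15 10 13)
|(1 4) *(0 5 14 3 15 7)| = 6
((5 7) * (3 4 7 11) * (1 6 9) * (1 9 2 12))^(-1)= (1 12 2 6)(3 11 5 7 4)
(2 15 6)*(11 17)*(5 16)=[0, 1, 15, 3, 4, 16, 2, 7, 8, 9, 10, 17, 12, 13, 14, 6, 5, 11]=(2 15 6)(5 16)(11 17)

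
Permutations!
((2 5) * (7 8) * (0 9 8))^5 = (0 9 8 7)(2 5)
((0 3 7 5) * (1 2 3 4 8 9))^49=(0 1 5 9 7 8 3 4 2)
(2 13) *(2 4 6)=[0, 1, 13, 3, 6, 5, 2, 7, 8, 9, 10, 11, 12, 4]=(2 13 4 6)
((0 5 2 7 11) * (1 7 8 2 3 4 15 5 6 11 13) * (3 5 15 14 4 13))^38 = (15)(0 11 6)(1 3)(7 13)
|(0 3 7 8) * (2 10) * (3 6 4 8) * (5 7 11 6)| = 8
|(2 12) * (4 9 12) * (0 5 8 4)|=7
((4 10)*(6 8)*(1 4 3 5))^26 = (1 4 10 3 5)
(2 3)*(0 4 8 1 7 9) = (0 4 8 1 7 9)(2 3) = [4, 7, 3, 2, 8, 5, 6, 9, 1, 0]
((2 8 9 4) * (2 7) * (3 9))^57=(2 9)(3 7)(4 8)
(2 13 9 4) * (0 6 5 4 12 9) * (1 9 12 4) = (0 6 5 1 9 4 2 13) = [6, 9, 13, 3, 2, 1, 5, 7, 8, 4, 10, 11, 12, 0]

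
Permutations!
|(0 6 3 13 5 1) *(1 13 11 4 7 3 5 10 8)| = |(0 6 5 13 10 8 1)(3 11 4 7)| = 28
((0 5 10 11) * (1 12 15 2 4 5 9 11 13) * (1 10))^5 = (0 11 9)(1 5 4 2 15 12)(10 13)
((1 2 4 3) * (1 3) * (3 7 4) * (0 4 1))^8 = ((0 4)(1 2 3 7))^8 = (7)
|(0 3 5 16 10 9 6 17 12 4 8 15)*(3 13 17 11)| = 7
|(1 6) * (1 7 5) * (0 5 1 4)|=|(0 5 4)(1 6 7)|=3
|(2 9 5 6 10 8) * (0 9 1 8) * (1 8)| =10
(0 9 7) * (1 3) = (0 9 7)(1 3) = [9, 3, 2, 1, 4, 5, 6, 0, 8, 7]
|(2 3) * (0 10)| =|(0 10)(2 3)| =2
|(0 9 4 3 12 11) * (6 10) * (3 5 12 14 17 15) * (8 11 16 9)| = 60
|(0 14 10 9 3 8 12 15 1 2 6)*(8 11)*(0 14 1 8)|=9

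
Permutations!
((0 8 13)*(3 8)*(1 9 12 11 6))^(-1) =(0 13 8 3)(1 6 11 12 9)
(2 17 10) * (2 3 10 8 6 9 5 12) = (2 17 8 6 9 5 12)(3 10) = [0, 1, 17, 10, 4, 12, 9, 7, 6, 5, 3, 11, 2, 13, 14, 15, 16, 8]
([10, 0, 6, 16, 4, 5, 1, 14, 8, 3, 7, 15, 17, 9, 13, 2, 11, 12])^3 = [14, 7, 0, 15, 4, 5, 10, 9, 8, 11, 13, 6, 17, 16, 3, 1, 2, 12]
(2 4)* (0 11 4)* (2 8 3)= (0 11 4 8 3 2)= [11, 1, 0, 2, 8, 5, 6, 7, 3, 9, 10, 4]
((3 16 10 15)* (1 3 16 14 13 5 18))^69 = ((1 3 14 13 5 18)(10 15 16))^69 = (1 13)(3 5)(14 18)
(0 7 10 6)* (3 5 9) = (0 7 10 6)(3 5 9) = [7, 1, 2, 5, 4, 9, 0, 10, 8, 3, 6]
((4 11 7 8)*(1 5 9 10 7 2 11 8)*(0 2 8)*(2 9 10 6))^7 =(11)(1 7 10 5) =((0 9 6 2 11 8 4)(1 5 10 7))^7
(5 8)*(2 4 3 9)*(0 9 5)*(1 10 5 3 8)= [9, 10, 4, 3, 8, 1, 6, 7, 0, 2, 5]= (0 9 2 4 8)(1 10 5)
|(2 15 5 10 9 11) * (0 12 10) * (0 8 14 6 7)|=12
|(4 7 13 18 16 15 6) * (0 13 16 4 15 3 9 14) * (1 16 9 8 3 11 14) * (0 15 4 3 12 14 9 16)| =15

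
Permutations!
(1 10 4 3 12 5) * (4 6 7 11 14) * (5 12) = (1 10 6 7 11 14 4 3 5) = [0, 10, 2, 5, 3, 1, 7, 11, 8, 9, 6, 14, 12, 13, 4]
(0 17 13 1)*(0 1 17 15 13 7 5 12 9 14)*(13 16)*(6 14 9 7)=(0 15 16 13 17 6 14)(5 12 7)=[15, 1, 2, 3, 4, 12, 14, 5, 8, 9, 10, 11, 7, 17, 0, 16, 13, 6]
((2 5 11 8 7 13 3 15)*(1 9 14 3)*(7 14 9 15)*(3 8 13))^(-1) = ((1 15 2 5 11 13)(3 7)(8 14))^(-1) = (1 13 11 5 2 15)(3 7)(8 14)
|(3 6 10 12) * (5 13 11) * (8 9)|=|(3 6 10 12)(5 13 11)(8 9)|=12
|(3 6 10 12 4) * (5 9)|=10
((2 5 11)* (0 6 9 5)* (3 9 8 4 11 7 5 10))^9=(0 4)(2 8)(5 7)(6 11)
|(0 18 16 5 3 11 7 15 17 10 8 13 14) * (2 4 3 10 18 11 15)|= |(0 11 7 2 4 3 15 17 18 16 5 10 8 13 14)|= 15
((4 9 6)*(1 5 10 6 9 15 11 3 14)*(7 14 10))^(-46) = ((1 5 7 14)(3 10 6 4 15 11))^(-46) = (1 7)(3 6 15)(4 11 10)(5 14)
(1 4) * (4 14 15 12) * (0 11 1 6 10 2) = (0 11 1 14 15 12 4 6 10 2) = [11, 14, 0, 3, 6, 5, 10, 7, 8, 9, 2, 1, 4, 13, 15, 12]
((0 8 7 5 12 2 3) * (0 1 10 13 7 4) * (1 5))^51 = ((0 8 4)(1 10 13 7)(2 3 5 12))^51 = (1 7 13 10)(2 12 5 3)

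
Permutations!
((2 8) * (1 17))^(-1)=(1 17)(2 8)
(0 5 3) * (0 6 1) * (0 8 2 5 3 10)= (0 3 6 1 8 2 5 10)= [3, 8, 5, 6, 4, 10, 1, 7, 2, 9, 0]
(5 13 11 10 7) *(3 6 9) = [0, 1, 2, 6, 4, 13, 9, 5, 8, 3, 7, 10, 12, 11] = (3 6 9)(5 13 11 10 7)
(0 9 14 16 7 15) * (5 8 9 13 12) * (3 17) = (0 13 12 5 8 9 14 16 7 15)(3 17) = [13, 1, 2, 17, 4, 8, 6, 15, 9, 14, 10, 11, 5, 12, 16, 0, 7, 3]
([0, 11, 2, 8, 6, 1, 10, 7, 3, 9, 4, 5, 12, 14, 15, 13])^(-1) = [0, 5, 2, 8, 10, 11, 4, 7, 3, 9, 6, 1, 12, 15, 13, 14]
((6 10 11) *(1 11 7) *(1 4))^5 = ((1 11 6 10 7 4))^5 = (1 4 7 10 6 11)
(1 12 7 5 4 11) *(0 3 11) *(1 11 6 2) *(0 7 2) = [3, 12, 1, 6, 7, 4, 0, 5, 8, 9, 10, 11, 2] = (0 3 6)(1 12 2)(4 7 5)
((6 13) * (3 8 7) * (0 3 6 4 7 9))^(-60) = ((0 3 8 9)(4 7 6 13))^(-60) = (13)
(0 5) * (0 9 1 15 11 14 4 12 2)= (0 5 9 1 15 11 14 4 12 2)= [5, 15, 0, 3, 12, 9, 6, 7, 8, 1, 10, 14, 2, 13, 4, 11]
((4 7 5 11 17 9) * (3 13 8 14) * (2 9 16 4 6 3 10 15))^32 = ((2 9 6 3 13 8 14 10 15)(4 7 5 11 17 16))^32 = (2 8 9 14 6 10 3 15 13)(4 5 17)(7 11 16)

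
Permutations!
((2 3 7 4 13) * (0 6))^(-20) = (13)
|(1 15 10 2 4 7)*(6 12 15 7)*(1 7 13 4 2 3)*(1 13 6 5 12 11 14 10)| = 11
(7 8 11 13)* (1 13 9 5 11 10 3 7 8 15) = [0, 13, 2, 7, 4, 11, 6, 15, 10, 5, 3, 9, 12, 8, 14, 1] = (1 13 8 10 3 7 15)(5 11 9)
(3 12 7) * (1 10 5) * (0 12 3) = [12, 10, 2, 3, 4, 1, 6, 0, 8, 9, 5, 11, 7] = (0 12 7)(1 10 5)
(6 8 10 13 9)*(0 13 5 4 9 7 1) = [13, 0, 2, 3, 9, 4, 8, 1, 10, 6, 5, 11, 12, 7] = (0 13 7 1)(4 9 6 8 10 5)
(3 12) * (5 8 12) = (3 5 8 12) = [0, 1, 2, 5, 4, 8, 6, 7, 12, 9, 10, 11, 3]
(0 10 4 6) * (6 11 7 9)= [10, 1, 2, 3, 11, 5, 0, 9, 8, 6, 4, 7]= (0 10 4 11 7 9 6)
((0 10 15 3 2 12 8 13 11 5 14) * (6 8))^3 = (0 3 6 11)(2 8 5 10)(12 13 14 15)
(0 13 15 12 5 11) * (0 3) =(0 13 15 12 5 11 3) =[13, 1, 2, 0, 4, 11, 6, 7, 8, 9, 10, 3, 5, 15, 14, 12]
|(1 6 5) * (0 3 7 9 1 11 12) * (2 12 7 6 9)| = |(0 3 6 5 11 7 2 12)(1 9)| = 8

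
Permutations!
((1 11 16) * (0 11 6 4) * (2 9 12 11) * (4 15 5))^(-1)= (0 4 5 15 6 1 16 11 12 9 2)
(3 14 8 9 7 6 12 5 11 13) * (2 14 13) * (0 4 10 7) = (0 4 10 7 6 12 5 11 2 14 8 9)(3 13) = [4, 1, 14, 13, 10, 11, 12, 6, 9, 0, 7, 2, 5, 3, 8]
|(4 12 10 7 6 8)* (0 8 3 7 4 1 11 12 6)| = |(0 8 1 11 12 10 4 6 3 7)| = 10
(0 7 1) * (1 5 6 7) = (0 1)(5 6 7) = [1, 0, 2, 3, 4, 6, 7, 5]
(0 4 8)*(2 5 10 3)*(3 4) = (0 3 2 5 10 4 8) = [3, 1, 5, 2, 8, 10, 6, 7, 0, 9, 4]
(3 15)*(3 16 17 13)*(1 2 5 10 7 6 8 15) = (1 2 5 10 7 6 8 15 16 17 13 3) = [0, 2, 5, 1, 4, 10, 8, 6, 15, 9, 7, 11, 12, 3, 14, 16, 17, 13]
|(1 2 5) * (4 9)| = |(1 2 5)(4 9)| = 6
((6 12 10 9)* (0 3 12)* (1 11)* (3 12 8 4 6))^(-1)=(0 6 4 8 3 9 10 12)(1 11)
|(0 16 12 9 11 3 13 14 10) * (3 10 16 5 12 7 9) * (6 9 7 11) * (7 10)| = 10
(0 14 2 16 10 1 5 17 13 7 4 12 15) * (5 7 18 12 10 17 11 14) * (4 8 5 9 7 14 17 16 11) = (0 9 7 8 5 4 10 1 14 2 11 17 13 18 12 15) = [9, 14, 11, 3, 10, 4, 6, 8, 5, 7, 1, 17, 15, 18, 2, 0, 16, 13, 12]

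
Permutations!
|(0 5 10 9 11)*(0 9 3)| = |(0 5 10 3)(9 11)| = 4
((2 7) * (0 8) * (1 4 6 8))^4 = (0 8 6 4 1)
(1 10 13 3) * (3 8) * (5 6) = [0, 10, 2, 1, 4, 6, 5, 7, 3, 9, 13, 11, 12, 8] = (1 10 13 8 3)(5 6)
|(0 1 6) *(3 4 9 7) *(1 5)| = |(0 5 1 6)(3 4 9 7)| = 4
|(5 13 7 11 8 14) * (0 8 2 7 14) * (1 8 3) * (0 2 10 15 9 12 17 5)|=15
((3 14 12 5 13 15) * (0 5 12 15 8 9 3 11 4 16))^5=((0 5 13 8 9 3 14 15 11 4 16))^5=(0 3 16 9 4 8 11 13 15 5 14)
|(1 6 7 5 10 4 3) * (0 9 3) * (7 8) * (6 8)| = |(0 9 3 1 8 7 5 10 4)| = 9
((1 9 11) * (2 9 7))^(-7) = ((1 7 2 9 11))^(-7) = (1 9 7 11 2)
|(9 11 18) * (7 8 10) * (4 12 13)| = |(4 12 13)(7 8 10)(9 11 18)| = 3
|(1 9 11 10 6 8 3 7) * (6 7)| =15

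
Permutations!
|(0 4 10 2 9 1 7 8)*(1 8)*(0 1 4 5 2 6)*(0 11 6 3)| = |(0 5 2 9 8 1 7 4 10 3)(6 11)| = 10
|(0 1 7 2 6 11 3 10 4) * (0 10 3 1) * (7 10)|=7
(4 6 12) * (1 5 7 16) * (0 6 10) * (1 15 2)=(0 6 12 4 10)(1 5 7 16 15 2)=[6, 5, 1, 3, 10, 7, 12, 16, 8, 9, 0, 11, 4, 13, 14, 2, 15]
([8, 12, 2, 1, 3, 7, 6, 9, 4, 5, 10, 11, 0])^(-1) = [12, 3, 2, 4, 8, 9, 6, 5, 0, 7, 10, 11, 1]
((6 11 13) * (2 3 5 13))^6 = (13)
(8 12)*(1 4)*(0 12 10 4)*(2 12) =(0 2 12 8 10 4 1) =[2, 0, 12, 3, 1, 5, 6, 7, 10, 9, 4, 11, 8]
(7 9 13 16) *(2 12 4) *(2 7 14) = (2 12 4 7 9 13 16 14) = [0, 1, 12, 3, 7, 5, 6, 9, 8, 13, 10, 11, 4, 16, 2, 15, 14]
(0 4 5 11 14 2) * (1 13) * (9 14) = (0 4 5 11 9 14 2)(1 13) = [4, 13, 0, 3, 5, 11, 6, 7, 8, 14, 10, 9, 12, 1, 2]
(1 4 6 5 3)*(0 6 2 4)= (0 6 5 3 1)(2 4)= [6, 0, 4, 1, 2, 3, 5]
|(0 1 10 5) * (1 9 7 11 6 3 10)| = |(0 9 7 11 6 3 10 5)| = 8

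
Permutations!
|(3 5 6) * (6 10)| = 4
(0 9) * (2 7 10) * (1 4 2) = (0 9)(1 4 2 7 10) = [9, 4, 7, 3, 2, 5, 6, 10, 8, 0, 1]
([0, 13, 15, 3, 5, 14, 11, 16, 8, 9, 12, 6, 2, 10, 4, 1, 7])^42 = [0, 1, 2, 3, 4, 5, 6, 7, 8, 9, 10, 11, 12, 13, 14, 15, 16]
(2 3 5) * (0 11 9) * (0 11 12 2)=(0 12 2 3 5)(9 11)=[12, 1, 3, 5, 4, 0, 6, 7, 8, 11, 10, 9, 2]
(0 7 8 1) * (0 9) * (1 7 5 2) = (0 5 2 1 9)(7 8) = [5, 9, 1, 3, 4, 2, 6, 8, 7, 0]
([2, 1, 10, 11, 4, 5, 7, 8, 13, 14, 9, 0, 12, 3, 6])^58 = (0 9 7 3 2 14 8 11 10 6 13)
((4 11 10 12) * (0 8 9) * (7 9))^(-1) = (0 9 7 8)(4 12 10 11)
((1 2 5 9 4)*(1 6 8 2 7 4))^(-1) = (1 9 5 2 8 6 4 7)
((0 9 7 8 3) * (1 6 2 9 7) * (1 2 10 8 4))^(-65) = (0 3 8 10 6 1 4 7)(2 9)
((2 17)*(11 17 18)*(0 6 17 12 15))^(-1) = ((0 6 17 2 18 11 12 15))^(-1) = (0 15 12 11 18 2 17 6)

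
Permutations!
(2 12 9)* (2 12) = (9 12) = [0, 1, 2, 3, 4, 5, 6, 7, 8, 12, 10, 11, 9]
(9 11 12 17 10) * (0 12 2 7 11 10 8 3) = [12, 1, 7, 0, 4, 5, 6, 11, 3, 10, 9, 2, 17, 13, 14, 15, 16, 8] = (0 12 17 8 3)(2 7 11)(9 10)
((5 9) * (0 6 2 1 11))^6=(0 6 2 1 11)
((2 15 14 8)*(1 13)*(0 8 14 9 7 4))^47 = ((0 8 2 15 9 7 4)(1 13))^47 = (0 7 15 8 4 9 2)(1 13)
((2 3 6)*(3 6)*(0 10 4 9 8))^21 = ((0 10 4 9 8)(2 6))^21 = (0 10 4 9 8)(2 6)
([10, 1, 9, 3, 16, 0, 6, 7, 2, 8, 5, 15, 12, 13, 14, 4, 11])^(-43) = (0 5 10)(2 8 9)(4 16 11 15)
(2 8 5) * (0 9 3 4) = (0 9 3 4)(2 8 5) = [9, 1, 8, 4, 0, 2, 6, 7, 5, 3]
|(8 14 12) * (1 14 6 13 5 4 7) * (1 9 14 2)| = 18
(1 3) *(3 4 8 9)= (1 4 8 9 3)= [0, 4, 2, 1, 8, 5, 6, 7, 9, 3]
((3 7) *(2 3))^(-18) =((2 3 7))^(-18) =(7)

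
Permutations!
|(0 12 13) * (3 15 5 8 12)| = 7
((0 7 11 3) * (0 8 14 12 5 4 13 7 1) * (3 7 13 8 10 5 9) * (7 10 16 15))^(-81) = ((0 1)(3 16 15 7 11 10 5 4 8 14 12 9))^(-81) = (0 1)(3 7 5 14)(4 12 16 11)(8 9 15 10)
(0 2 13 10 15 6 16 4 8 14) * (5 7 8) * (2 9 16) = (0 9 16 4 5 7 8 14)(2 13 10 15 6) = [9, 1, 13, 3, 5, 7, 2, 8, 14, 16, 15, 11, 12, 10, 0, 6, 4]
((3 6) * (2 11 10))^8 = (2 10 11)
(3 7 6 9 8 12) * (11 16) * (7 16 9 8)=(3 16 11 9 7 6 8 12)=[0, 1, 2, 16, 4, 5, 8, 6, 12, 7, 10, 9, 3, 13, 14, 15, 11]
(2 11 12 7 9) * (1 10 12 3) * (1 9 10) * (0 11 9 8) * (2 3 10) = (0 11 10 12 7 2 9 3 8) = [11, 1, 9, 8, 4, 5, 6, 2, 0, 3, 12, 10, 7]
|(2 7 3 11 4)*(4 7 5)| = 3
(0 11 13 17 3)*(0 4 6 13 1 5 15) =(0 11 1 5 15)(3 4 6 13 17) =[11, 5, 2, 4, 6, 15, 13, 7, 8, 9, 10, 1, 12, 17, 14, 0, 16, 3]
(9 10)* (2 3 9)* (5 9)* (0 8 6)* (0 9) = (0 8 6 9 10 2 3 5) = [8, 1, 3, 5, 4, 0, 9, 7, 6, 10, 2]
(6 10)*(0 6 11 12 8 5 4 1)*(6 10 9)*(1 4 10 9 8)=(0 9 6 8 5 10 11 12 1)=[9, 0, 2, 3, 4, 10, 8, 7, 5, 6, 11, 12, 1]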